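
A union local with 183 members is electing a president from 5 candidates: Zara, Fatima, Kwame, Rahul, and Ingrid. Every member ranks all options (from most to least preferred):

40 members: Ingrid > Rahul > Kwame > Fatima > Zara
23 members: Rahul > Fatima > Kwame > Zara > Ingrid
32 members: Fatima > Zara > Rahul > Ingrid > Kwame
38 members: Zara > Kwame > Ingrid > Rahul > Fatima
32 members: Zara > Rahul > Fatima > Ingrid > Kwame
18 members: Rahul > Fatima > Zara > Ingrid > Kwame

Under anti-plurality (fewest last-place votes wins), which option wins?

Rahul

Last-place votes: Zara 40, Fatima 38, Kwame 82, Rahul 0, Ingrid 23.
Rahul is ranked last by the fewest voters, so Rahul wins.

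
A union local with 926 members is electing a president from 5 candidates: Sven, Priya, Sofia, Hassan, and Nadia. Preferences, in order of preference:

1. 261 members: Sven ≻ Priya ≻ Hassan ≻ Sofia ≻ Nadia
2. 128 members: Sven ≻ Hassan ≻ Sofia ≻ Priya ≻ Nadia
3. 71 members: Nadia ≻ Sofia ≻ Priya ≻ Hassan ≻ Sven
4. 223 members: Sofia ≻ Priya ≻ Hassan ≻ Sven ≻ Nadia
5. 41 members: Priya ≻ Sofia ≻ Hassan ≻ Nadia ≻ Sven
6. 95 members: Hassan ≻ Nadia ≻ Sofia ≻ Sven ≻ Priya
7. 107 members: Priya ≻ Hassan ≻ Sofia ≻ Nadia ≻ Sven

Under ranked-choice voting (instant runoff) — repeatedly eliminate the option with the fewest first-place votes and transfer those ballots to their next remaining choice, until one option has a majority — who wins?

Sofia

Round 1: Sven 389, Priya 148, Sofia 223, Hassan 95, Nadia 71. Eliminate Nadia.
Round 2: Sven 389, Priya 148, Sofia 294, Hassan 95. Eliminate Hassan.
Round 3: Sven 389, Priya 148, Sofia 389. Eliminate Priya.
Round 4: Sven 389, Sofia 537. Sofia has a majority.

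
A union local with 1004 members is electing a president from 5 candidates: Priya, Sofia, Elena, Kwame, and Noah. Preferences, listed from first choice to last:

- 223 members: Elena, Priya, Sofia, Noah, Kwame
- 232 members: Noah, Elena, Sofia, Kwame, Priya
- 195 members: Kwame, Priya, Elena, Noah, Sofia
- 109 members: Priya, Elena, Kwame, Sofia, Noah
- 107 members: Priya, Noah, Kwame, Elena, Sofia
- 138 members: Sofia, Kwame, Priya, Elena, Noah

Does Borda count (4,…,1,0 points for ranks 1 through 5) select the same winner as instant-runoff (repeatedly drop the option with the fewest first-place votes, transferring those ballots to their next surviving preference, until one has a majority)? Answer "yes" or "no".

Borda — scores: Priya 2394, Sofia 1571, Elena 2550, Kwame 1858, Noah 1667. Winner: Elena.
Instant-runoff — R1 Priya 216, Sofia 138, Elena 223, Kwame 195, Noah 232 (Sofia out); R2 Priya 216, Elena 223, Kwame 333, Noah 232 (Priya out); R3 Elena 332, Kwame 333, Noah 339 (Elena out); R4 Kwame 442, Noah 562 (Noah winner). Winner: Noah.
The two methods disagree.

no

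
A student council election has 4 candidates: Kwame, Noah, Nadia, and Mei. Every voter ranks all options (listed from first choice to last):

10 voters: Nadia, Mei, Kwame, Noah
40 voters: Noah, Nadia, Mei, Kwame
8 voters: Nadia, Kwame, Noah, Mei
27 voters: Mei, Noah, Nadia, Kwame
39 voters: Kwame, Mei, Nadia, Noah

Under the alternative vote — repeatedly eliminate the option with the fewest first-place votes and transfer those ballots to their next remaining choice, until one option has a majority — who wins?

Round 1: Kwame 39, Noah 40, Nadia 18, Mei 27. Eliminate Nadia.
Round 2: Kwame 47, Noah 40, Mei 37. Eliminate Mei.
Round 3: Kwame 57, Noah 67. Noah has a majority.

Noah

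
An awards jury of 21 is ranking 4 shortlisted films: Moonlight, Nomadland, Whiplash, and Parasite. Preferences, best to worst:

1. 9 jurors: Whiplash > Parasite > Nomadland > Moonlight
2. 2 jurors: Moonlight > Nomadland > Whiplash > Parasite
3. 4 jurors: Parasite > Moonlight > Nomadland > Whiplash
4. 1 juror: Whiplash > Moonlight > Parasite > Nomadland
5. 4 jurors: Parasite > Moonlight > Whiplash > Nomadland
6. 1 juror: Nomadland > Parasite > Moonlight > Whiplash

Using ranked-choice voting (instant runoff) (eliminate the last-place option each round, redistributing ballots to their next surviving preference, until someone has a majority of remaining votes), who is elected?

Whiplash

Round 1: Moonlight 2, Nomadland 1, Whiplash 10, Parasite 8. Eliminate Nomadland.
Round 2: Moonlight 2, Whiplash 10, Parasite 9. Eliminate Moonlight.
Round 3: Whiplash 12, Parasite 9. Whiplash has a majority.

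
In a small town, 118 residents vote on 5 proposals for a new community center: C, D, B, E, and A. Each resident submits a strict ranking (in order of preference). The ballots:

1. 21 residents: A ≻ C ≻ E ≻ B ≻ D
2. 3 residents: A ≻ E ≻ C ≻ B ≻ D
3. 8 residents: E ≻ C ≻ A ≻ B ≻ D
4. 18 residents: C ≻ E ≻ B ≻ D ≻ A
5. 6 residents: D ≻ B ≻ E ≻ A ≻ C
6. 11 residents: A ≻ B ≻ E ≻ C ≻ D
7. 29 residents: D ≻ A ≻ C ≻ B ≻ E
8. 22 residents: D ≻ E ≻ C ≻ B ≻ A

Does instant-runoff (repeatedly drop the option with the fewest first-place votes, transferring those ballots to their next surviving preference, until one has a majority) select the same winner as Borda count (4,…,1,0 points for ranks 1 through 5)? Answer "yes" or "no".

no

Instant-runoff — R1 C 18, D 57, B 0, E 8, A 35 (B out); R2 C 18, D 57, E 8, A 35 (E out); R3 C 26, D 57, A 35 (C out); R4 D 75, A 43 (D winner). Winner: D.
Borda — scores: C 278, D 246, B 170, E 237, A 249. Winner: C.
The two methods disagree.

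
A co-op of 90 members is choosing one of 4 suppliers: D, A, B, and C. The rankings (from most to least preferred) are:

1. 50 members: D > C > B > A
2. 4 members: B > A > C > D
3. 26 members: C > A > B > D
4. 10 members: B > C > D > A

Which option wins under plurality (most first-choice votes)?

D

First-place votes: D 50, A 0, B 14, C 26.
D has the most first-place votes.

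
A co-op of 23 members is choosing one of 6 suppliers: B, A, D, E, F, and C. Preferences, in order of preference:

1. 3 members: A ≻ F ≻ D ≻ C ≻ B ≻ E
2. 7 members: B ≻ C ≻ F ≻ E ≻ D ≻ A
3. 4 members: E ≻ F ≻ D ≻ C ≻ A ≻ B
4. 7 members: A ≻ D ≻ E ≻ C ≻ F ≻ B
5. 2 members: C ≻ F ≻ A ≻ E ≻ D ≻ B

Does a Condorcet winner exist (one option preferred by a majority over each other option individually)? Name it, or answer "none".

Checking pairwise contests:
A beats B 16–7.
F beats A 13–10.
A beats D 12–11.
A beats E 12–11.
C beats F 16–7.
D beats C 14–9.
Every option loses at least one head-to-head, so there is no Condorcet winner.

none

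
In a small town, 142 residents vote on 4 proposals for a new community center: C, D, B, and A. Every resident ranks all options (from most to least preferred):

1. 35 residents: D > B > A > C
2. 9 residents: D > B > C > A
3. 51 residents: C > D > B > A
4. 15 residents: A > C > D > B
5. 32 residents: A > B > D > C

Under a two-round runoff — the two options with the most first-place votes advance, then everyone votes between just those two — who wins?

A

Round 1 first-place votes: C 51, D 44, B 0, A 47.
C and A advance.
Runoff: C is preferred to A by 60 voters; A by 82.
A wins the runoff.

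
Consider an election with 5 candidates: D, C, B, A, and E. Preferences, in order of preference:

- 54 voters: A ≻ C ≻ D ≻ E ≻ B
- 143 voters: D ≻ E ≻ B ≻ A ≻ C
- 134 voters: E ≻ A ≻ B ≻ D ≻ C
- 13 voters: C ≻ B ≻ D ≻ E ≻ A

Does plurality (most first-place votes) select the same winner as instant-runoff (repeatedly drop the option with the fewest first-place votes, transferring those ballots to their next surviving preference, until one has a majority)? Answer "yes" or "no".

yes

Plurality — first-place votes: D 143, C 13, B 0, A 54, E 134. Winner: D.
Instant-runoff — R1 D 143, C 13, B 0, A 54, E 134 (B out); R2 D 143, C 13, A 54, E 134 (C out); R3 D 156, A 54, E 134 (A out); R4 D 210, E 134 (D winner). Winner: D.
The two methods agree.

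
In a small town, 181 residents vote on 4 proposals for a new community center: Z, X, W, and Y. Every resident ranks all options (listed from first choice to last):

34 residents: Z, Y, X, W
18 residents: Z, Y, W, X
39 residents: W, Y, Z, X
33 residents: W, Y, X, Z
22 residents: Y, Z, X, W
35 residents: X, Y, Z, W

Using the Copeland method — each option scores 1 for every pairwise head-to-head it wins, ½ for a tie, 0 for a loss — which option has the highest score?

Y

Z: beats X and W; loses to Y → score 2.
X: beats W; loses to Z and Y → score 1.
W: loses to Z, X, and Y → score 0.
Y: beats Z, X, and W → score 3.
Y has the best pairwise record.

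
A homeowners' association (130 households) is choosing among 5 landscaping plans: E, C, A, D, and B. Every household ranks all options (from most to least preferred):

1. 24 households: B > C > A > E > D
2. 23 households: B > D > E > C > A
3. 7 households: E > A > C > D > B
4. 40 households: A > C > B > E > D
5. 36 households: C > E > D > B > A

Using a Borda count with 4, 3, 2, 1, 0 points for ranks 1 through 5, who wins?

E: 24·1 + 23·2 + 7·4 + 40·1 + 36·3 = 246
C: 24·3 + 23·1 + 7·2 + 40·3 + 36·4 = 373
A: 24·2 + 23·0 + 7·3 + 40·4 + 36·0 = 229
D: 24·0 + 23·3 + 7·1 + 40·0 + 36·2 = 148
B: 24·4 + 23·4 + 7·0 + 40·2 + 36·1 = 304
C has the highest Borda score (373).

C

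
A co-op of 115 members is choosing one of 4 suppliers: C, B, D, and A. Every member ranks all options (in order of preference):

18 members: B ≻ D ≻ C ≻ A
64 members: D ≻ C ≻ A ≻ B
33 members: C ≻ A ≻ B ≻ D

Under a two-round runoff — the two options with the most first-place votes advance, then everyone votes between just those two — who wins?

D

Round 1 first-place votes: C 33, B 18, D 64, A 0.
D and C advance.
Runoff: D is preferred to C by 82 voters; C by 33.
D wins the runoff.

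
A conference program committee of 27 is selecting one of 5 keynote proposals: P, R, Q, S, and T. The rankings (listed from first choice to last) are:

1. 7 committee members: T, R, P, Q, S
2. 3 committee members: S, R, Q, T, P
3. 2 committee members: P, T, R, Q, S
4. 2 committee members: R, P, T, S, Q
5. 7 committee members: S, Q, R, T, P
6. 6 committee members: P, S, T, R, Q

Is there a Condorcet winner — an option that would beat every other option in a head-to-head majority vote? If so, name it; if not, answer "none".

Checking pairwise contests:
R beats P 19–8.
S beats R 16–11.
P beats Q 17–10.
P beats S 17–10.
S beats T 16–11.
Every option loses at least one head-to-head, so there is no Condorcet winner.

none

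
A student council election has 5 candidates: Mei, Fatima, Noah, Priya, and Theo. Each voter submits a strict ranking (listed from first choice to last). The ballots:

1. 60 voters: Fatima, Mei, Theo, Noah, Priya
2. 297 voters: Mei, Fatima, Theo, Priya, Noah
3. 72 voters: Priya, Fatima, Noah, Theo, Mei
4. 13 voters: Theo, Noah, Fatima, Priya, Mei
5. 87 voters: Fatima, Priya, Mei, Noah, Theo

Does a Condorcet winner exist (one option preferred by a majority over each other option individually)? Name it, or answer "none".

Mei

Mei vs Fatima: 297–232 for Mei.
Mei vs Noah: 444–85 for Mei.
Mei vs Priya: 357–172 for Mei.
Mei vs Theo: 444–85 for Mei.
Mei beats every other option head-to-head.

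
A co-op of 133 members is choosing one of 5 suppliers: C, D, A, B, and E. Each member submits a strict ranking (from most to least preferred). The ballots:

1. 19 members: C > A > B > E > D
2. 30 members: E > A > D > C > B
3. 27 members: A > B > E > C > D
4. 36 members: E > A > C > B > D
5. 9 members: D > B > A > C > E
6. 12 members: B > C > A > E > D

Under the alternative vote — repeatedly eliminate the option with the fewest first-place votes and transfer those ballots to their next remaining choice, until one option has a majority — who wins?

A

Round 1: C 19, D 9, A 27, B 12, E 66. Eliminate D.
Round 2: C 19, A 27, B 21, E 66. Eliminate C.
Round 3: A 46, B 21, E 66. Eliminate B.
Round 4: A 67, E 66. A has a majority.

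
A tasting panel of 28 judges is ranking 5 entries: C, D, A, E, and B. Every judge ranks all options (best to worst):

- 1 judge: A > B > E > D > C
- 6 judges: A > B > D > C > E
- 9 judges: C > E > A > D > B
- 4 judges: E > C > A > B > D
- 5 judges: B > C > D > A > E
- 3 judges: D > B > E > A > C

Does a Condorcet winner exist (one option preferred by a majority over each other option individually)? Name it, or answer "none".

none

Checking pairwise contests:
B beats C 15–13.
C beats D 18–10.
C beats A 18–10.
C beats E 20–8.
A beats B 20–8.
Every option loses at least one head-to-head, so there is no Condorcet winner.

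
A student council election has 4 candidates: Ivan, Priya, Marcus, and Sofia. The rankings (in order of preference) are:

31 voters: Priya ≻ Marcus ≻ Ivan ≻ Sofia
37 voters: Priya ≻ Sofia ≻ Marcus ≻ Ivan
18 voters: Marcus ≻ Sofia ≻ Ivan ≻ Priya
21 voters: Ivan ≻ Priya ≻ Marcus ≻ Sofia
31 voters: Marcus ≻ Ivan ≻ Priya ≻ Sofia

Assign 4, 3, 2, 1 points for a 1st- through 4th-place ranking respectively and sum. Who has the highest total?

Ivan: 31·2 + 37·1 + 18·2 + 21·4 + 31·3 = 312
Priya: 31·4 + 37·4 + 18·1 + 21·3 + 31·2 = 415
Marcus: 31·3 + 37·2 + 18·4 + 21·2 + 31·4 = 405
Sofia: 31·1 + 37·3 + 18·3 + 21·1 + 31·1 = 248
Priya has the highest Borda score (415).

Priya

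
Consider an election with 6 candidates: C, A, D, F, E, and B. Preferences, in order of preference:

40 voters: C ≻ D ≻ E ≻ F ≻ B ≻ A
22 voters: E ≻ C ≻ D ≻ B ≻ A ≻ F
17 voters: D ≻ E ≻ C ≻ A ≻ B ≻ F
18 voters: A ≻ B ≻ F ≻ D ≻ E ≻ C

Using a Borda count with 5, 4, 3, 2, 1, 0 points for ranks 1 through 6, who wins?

C: 40·5 + 22·4 + 17·3 + 18·0 = 339
A: 40·0 + 22·1 + 17·2 + 18·5 = 146
D: 40·4 + 22·3 + 17·5 + 18·2 = 347
F: 40·2 + 22·0 + 17·0 + 18·3 = 134
E: 40·3 + 22·5 + 17·4 + 18·1 = 316
B: 40·1 + 22·2 + 17·1 + 18·4 = 173
D has the highest Borda score (347).

D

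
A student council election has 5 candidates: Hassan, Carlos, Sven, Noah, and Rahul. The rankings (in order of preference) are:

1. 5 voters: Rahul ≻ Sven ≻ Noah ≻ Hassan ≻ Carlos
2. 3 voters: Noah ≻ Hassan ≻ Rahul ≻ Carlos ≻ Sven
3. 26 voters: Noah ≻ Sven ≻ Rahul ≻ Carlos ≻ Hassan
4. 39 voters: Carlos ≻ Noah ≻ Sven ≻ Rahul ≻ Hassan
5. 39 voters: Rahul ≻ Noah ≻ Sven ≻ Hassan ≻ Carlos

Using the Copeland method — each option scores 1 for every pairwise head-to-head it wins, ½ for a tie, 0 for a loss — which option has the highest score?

Hassan: loses to Carlos, Sven, Noah, and Rahul → score 0.
Carlos: beats Hassan; loses to Sven, Noah, and Rahul → score 1.
Sven: beats Hassan, Carlos, and Rahul; loses to Noah → score 3.
Noah: beats Hassan, Carlos, Sven, and Rahul → score 4.
Rahul: beats Hassan and Carlos; loses to Sven and Noah → score 2.
Noah has the best pairwise record.

Noah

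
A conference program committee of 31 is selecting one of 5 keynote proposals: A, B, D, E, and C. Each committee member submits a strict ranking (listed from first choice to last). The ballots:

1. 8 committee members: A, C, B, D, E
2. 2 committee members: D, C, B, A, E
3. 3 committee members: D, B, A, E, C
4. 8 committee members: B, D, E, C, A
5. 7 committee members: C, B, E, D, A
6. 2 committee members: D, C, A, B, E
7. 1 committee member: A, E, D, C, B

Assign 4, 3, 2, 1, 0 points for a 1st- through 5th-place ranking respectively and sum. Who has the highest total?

A: 8·4 + 2·1 + 3·2 + 8·0 + 7·0 + 2·2 + 1·4 = 48
B: 8·2 + 2·2 + 3·3 + 8·4 + 7·3 + 2·1 + 1·0 = 84
D: 8·1 + 2·4 + 3·4 + 8·3 + 7·1 + 2·4 + 1·2 = 69
E: 8·0 + 2·0 + 3·1 + 8·2 + 7·2 + 2·0 + 1·3 = 36
C: 8·3 + 2·3 + 3·0 + 8·1 + 7·4 + 2·3 + 1·1 = 73
B has the highest Borda score (84).

B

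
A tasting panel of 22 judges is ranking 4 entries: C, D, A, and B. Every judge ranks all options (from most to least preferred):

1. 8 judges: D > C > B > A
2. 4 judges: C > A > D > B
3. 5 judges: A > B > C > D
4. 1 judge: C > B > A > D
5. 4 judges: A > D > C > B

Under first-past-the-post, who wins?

A

First-place votes: C 5, D 8, A 9, B 0.
A has the most first-place votes.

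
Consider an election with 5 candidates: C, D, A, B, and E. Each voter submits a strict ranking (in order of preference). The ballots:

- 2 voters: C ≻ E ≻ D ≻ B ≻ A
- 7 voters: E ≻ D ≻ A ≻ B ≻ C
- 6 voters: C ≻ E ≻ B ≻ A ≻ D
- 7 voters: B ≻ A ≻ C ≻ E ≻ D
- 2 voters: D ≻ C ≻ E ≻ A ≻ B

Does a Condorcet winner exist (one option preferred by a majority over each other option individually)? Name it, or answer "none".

Checking pairwise contests:
A beats C 14–10.
C beats D 15–9.
B beats A 15–9.
E beats B 17–7.
C beats E 17–7.
Every option loses at least one head-to-head, so there is no Condorcet winner.

none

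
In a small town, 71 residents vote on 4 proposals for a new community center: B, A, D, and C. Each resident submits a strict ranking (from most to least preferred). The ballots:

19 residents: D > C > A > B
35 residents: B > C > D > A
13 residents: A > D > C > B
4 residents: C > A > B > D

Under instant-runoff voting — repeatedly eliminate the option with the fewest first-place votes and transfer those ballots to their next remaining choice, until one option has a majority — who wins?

Round 1: B 35, A 13, D 19, C 4. Eliminate C.
Round 2: B 35, A 17, D 19. Eliminate A.
Round 3: B 39, D 32. B has a majority.

B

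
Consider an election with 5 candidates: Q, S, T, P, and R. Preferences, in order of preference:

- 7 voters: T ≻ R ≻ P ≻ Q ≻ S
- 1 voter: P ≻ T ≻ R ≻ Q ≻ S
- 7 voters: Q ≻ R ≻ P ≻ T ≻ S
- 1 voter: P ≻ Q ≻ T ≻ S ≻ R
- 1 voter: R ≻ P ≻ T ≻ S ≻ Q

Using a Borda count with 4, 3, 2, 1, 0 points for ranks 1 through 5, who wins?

Q: 7·1 + 1·1 + 7·4 + 1·3 + 1·0 = 39
S: 7·0 + 1·0 + 7·0 + 1·1 + 1·1 = 2
T: 7·4 + 1·3 + 7·1 + 1·2 + 1·2 = 42
P: 7·2 + 1·4 + 7·2 + 1·4 + 1·3 = 39
R: 7·3 + 1·2 + 7·3 + 1·0 + 1·4 = 48
R has the highest Borda score (48).

R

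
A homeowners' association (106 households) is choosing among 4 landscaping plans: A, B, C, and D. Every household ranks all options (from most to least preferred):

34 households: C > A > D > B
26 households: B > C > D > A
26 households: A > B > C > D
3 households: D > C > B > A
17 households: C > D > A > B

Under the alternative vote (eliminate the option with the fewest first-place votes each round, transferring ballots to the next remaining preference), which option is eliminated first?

Round 1: A 26, B 26, C 51, D 3. Eliminate D.

D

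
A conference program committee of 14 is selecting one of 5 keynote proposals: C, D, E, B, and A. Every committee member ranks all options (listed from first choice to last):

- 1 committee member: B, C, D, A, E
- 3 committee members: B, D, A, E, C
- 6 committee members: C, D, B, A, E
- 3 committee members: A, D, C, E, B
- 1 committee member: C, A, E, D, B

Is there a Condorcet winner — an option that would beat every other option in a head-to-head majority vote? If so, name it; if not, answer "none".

C vs D: 8–6 for C.
C vs E: 11–3 for C.
C vs B: 10–4 for C.
C vs A: 8–6 for C.
C beats every other option head-to-head.

C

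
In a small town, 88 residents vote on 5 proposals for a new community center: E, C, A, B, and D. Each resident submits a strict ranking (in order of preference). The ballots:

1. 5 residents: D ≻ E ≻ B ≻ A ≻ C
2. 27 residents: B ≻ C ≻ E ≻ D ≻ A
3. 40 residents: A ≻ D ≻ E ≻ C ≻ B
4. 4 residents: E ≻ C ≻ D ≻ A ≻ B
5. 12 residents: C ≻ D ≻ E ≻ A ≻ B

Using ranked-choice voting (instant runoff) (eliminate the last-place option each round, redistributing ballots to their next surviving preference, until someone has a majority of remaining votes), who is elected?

Round 1: E 4, C 12, A 40, B 27, D 5. Eliminate E.
Round 2: C 16, A 40, B 27, D 5. Eliminate D.
Round 3: C 16, A 40, B 32. Eliminate C.
Round 4: A 56, B 32. A has a majority.

A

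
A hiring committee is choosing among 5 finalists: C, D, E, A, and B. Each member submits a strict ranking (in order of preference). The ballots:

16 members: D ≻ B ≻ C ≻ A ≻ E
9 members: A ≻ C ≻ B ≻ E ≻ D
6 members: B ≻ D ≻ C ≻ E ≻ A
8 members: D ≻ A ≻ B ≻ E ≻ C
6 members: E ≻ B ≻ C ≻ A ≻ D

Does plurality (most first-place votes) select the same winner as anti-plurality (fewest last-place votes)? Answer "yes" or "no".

no

Plurality — first-place votes: C 0, D 24, E 6, A 9, B 6. Winner: D.
Anti-plurality — last-place votes: C 8, D 15, E 16, A 6, B 0. Winner: B.
The two methods disagree.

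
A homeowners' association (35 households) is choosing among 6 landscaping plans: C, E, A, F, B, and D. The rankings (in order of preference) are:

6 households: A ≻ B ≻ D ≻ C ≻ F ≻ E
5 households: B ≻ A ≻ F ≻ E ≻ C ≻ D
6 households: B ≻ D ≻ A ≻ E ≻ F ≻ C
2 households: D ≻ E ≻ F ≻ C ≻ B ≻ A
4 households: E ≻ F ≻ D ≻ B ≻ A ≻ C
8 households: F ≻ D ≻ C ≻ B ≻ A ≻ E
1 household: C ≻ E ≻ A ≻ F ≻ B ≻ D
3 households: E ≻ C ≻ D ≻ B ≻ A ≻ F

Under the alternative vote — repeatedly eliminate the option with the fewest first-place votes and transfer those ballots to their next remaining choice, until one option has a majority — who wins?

Round 1: C 1, E 7, A 6, F 8, B 11, D 2. Eliminate C.
Round 2: E 8, A 6, F 8, B 11, D 2. Eliminate D.
Round 3: E 10, A 6, F 8, B 11. Eliminate A.
Round 4: E 10, F 8, B 17. Eliminate F.
Round 5: E 10, B 25. B has a majority.

B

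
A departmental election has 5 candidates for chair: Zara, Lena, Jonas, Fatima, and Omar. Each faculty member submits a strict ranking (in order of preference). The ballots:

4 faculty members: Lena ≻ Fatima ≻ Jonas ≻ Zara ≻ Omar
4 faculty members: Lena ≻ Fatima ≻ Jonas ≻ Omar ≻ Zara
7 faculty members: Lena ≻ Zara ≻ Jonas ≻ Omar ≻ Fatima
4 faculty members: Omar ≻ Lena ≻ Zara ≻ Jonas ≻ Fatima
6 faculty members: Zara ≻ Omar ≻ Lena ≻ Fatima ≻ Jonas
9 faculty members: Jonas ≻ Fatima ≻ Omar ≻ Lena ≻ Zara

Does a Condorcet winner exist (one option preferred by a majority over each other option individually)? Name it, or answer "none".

Checking pairwise contests:
Lena beats Zara 28–6.
Omar beats Lena 19–15.
Lena beats Jonas 25–9.
Lena beats Fatima 25–9.
Jonas beats Omar 24–10.
Every option loses at least one head-to-head, so there is no Condorcet winner.

none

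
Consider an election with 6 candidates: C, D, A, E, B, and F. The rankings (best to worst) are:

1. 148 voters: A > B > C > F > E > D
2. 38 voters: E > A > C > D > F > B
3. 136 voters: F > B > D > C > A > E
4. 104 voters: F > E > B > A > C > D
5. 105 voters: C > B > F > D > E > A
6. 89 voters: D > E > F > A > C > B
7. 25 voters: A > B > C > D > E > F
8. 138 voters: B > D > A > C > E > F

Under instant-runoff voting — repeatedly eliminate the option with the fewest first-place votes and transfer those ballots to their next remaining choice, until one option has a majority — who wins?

B

Round 1: C 105, D 89, A 173, E 38, B 138, F 240. Eliminate E.
Round 2: C 105, D 89, A 211, B 138, F 240. Eliminate D.
Round 3: C 105, A 211, B 138, F 329. Eliminate C.
Round 4: A 211, B 243, F 329. Eliminate A.
Round 5: B 416, F 367. B has a majority.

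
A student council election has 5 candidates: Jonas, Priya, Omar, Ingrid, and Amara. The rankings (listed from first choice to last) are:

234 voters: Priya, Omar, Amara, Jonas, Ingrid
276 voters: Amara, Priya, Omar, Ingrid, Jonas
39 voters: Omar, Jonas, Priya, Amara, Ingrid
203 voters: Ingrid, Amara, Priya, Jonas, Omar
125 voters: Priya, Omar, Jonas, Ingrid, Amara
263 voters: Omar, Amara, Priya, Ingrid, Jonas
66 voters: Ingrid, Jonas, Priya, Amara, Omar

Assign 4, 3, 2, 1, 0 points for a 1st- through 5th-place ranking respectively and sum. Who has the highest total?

Jonas: 234·1 + 276·0 + 39·3 + 203·1 + 125·2 + 263·0 + 66·3 = 1002
Priya: 234·4 + 276·3 + 39·2 + 203·2 + 125·4 + 263·2 + 66·2 = 3406
Omar: 234·3 + 276·2 + 39·4 + 203·0 + 125·3 + 263·4 + 66·0 = 2837
Ingrid: 234·0 + 276·1 + 39·0 + 203·4 + 125·1 + 263·1 + 66·4 = 1740
Amara: 234·2 + 276·4 + 39·1 + 203·3 + 125·0 + 263·3 + 66·1 = 3075
Priya has the highest Borda score (3406).

Priya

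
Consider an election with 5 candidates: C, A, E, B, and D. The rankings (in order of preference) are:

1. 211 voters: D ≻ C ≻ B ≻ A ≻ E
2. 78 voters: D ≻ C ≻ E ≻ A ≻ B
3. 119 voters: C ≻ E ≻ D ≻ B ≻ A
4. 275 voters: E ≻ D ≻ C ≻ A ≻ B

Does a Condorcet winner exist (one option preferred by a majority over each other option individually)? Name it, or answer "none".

none

Checking pairwise contests:
D beats C 564–119.
C beats A 683–0.
C beats E 408–275.
C beats B 683–0.
E beats D 394–289.
Every option loses at least one head-to-head, so there is no Condorcet winner.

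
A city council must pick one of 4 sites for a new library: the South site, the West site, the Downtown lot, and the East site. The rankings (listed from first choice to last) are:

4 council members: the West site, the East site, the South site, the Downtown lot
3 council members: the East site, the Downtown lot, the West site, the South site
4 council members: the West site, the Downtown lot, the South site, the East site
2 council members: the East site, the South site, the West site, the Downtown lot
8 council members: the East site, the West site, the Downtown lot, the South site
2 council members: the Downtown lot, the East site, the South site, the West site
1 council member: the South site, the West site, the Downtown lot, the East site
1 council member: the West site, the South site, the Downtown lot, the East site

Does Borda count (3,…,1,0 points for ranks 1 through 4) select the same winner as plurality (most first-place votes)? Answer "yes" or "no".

yes

Borda — scores: the South site 19, the West site 50, the Downtown lot 30, the East site 51. Winner: the East site.
Plurality — first-place votes: the South site 1, the West site 9, the Downtown lot 2, the East site 13. Winner: the East site.
The two methods agree.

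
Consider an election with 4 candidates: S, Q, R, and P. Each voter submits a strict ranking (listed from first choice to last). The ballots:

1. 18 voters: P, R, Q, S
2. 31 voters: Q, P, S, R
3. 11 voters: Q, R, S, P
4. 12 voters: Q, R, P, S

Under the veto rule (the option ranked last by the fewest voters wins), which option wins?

Last-place votes: S 30, Q 0, R 31, P 11.
Q is ranked last by the fewest voters, so Q wins.

Q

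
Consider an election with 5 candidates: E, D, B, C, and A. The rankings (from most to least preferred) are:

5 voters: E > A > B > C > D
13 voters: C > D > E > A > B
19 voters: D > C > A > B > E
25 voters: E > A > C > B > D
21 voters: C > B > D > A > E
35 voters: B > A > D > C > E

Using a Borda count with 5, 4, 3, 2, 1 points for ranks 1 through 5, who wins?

E: 5·5 + 13·3 + 19·1 + 25·5 + 21·1 + 35·1 = 264
D: 5·1 + 13·4 + 19·5 + 25·1 + 21·3 + 35·3 = 345
B: 5·3 + 13·1 + 19·2 + 25·2 + 21·4 + 35·5 = 375
C: 5·2 + 13·5 + 19·4 + 25·3 + 21·5 + 35·2 = 401
A: 5·4 + 13·2 + 19·3 + 25·4 + 21·2 + 35·4 = 385
C has the highest Borda score (401).

C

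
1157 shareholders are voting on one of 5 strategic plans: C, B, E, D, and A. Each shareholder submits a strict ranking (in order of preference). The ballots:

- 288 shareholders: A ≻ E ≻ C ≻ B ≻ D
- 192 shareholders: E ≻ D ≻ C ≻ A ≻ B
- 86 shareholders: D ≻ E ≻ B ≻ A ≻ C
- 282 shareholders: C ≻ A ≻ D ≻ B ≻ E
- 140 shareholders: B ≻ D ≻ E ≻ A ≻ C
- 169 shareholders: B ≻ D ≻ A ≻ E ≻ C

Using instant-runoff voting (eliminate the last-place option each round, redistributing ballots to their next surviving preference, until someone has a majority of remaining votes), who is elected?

Round 1: C 282, B 309, E 192, D 86, A 288. Eliminate D.
Round 2: C 282, B 309, E 278, A 288. Eliminate E.
Round 3: C 474, B 395, A 288. Eliminate A.
Round 4: C 762, B 395. C has a majority.

C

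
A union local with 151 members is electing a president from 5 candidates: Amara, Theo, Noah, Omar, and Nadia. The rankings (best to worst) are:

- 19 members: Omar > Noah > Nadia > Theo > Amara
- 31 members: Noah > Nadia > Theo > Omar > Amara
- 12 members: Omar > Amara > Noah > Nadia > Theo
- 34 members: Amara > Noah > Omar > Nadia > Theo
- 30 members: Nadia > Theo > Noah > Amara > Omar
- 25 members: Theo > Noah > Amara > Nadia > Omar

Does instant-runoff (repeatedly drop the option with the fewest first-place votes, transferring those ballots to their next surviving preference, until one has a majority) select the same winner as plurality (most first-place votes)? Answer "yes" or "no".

no

Instant-runoff — R1 Amara 34, Theo 25, Noah 31, Omar 31, Nadia 30 (Theo out); R2 Amara 34, Noah 56, Omar 31, Nadia 30 (Nadia out); R3 Amara 34, Noah 86, Omar 31 (Noah winner). Winner: Noah.
Plurality — first-place votes: Amara 34, Theo 25, Noah 31, Omar 31, Nadia 30. Winner: Amara.
The two methods disagree.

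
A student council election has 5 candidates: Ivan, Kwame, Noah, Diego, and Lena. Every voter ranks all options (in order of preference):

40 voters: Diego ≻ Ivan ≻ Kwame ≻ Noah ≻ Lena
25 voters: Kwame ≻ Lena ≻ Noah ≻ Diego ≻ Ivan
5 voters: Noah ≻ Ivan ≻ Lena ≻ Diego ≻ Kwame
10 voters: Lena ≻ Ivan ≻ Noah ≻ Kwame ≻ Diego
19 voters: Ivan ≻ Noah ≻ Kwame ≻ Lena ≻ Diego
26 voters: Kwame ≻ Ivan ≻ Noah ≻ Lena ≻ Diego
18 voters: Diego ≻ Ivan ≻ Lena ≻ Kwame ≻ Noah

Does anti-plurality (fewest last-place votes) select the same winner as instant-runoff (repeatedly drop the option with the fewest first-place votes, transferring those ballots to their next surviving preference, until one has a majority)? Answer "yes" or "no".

yes

Anti-plurality — last-place votes: Ivan 25, Kwame 5, Noah 18, Diego 55, Lena 40. Winner: Kwame.
Instant-runoff — R1 Ivan 19, Kwame 51, Noah 5, Diego 58, Lena 10 (Noah out); R2 Ivan 24, Kwame 51, Diego 58, Lena 10 (Lena out); R3 Ivan 34, Kwame 51, Diego 58 (Ivan out); R4 Kwame 80, Diego 63 (Kwame winner). Winner: Kwame.
The two methods agree.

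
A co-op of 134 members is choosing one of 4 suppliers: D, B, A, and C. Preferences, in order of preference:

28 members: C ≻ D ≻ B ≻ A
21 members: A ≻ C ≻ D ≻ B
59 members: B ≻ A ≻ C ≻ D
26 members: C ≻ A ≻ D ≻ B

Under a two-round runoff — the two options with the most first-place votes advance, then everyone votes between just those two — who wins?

Round 1 first-place votes: D 0, B 59, A 21, C 54.
B and C advance.
Runoff: B is preferred to C by 59 voters; C by 75.
C wins the runoff.

C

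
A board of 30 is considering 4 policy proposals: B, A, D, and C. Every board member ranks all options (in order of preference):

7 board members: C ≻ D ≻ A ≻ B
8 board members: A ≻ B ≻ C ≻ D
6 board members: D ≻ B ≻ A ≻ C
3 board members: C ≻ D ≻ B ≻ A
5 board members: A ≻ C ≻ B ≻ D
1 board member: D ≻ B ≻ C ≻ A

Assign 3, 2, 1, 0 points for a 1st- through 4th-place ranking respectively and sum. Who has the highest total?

B: 7·0 + 8·2 + 6·2 + 3·1 + 5·1 + 1·2 = 38
A: 7·1 + 8·3 + 6·1 + 3·0 + 5·3 + 1·0 = 52
D: 7·2 + 8·0 + 6·3 + 3·2 + 5·0 + 1·3 = 41
C: 7·3 + 8·1 + 6·0 + 3·3 + 5·2 + 1·1 = 49
A has the highest Borda score (52).

A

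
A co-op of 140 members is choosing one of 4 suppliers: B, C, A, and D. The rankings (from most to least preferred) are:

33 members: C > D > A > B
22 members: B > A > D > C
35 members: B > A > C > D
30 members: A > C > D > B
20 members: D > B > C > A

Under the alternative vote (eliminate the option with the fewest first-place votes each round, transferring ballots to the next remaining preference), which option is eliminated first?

D

Round 1: B 57, C 33, A 30, D 20. Eliminate D.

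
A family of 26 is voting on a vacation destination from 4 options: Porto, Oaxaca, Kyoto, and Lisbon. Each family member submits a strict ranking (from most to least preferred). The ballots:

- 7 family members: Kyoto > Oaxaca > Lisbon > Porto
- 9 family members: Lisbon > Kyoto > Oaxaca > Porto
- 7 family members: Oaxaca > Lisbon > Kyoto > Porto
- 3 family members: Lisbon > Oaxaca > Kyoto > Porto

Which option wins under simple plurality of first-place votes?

First-place votes: Porto 0, Oaxaca 7, Kyoto 7, Lisbon 12.
Lisbon has the most first-place votes.

Lisbon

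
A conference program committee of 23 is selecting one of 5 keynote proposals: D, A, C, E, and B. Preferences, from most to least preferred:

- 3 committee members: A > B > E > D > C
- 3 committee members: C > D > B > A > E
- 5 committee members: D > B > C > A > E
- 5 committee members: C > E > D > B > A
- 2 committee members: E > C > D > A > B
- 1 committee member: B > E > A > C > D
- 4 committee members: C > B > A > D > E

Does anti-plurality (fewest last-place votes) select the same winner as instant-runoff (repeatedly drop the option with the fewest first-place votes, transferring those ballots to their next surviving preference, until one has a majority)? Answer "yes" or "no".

no

Anti-plurality — last-place votes: D 1, A 5, C 3, E 12, B 2. Winner: D.
Instant-runoff — R1 D 5, A 3, C 12, E 2, B 1 (C winner). Winner: C.
The two methods disagree.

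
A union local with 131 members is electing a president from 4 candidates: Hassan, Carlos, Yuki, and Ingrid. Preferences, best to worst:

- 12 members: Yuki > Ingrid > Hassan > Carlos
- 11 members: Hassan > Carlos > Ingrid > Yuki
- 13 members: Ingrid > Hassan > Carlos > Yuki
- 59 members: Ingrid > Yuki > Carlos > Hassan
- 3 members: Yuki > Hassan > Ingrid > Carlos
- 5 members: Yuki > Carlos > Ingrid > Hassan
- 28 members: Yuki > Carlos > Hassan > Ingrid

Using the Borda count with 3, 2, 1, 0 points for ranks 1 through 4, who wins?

Hassan: 12·1 + 11·3 + 13·2 + 59·0 + 3·2 + 5·0 + 28·1 = 105
Carlos: 12·0 + 11·2 + 13·1 + 59·1 + 3·0 + 5·2 + 28·2 = 160
Yuki: 12·3 + 11·0 + 13·0 + 59·2 + 3·3 + 5·3 + 28·3 = 262
Ingrid: 12·2 + 11·1 + 13·3 + 59·3 + 3·1 + 5·1 + 28·0 = 259
Yuki has the highest Borda score (262).

Yuki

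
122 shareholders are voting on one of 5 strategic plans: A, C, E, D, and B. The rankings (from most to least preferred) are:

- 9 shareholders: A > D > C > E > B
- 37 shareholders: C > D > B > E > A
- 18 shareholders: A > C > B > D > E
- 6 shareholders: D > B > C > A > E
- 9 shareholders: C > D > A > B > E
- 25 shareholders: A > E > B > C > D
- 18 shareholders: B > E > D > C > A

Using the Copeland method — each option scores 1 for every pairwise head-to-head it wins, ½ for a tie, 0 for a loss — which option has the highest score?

A: beats E; ties B; loses to C and D → score 1.5.
C: beats A, E, D, and B → score 4.
E: loses to A, C, D, and B → score 0.
D: beats A and E; ties B; loses to C → score 2.5.
B: beats E; ties A and D; loses to C → score 2.
C has the best pairwise record.

C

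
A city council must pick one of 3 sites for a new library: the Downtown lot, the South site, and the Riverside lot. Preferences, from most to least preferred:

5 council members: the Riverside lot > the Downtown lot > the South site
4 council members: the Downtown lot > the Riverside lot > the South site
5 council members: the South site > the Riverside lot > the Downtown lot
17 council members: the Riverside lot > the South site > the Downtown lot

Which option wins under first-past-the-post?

First-place votes: the Downtown lot 4, the South site 5, the Riverside lot 22.
the Riverside lot has the most first-place votes.

the Riverside lot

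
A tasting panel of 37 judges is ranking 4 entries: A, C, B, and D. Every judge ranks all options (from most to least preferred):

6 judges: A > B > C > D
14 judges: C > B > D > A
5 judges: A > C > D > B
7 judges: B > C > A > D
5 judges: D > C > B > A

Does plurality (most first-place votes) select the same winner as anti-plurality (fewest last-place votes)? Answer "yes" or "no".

Plurality — first-place votes: A 11, C 14, B 7, D 5. Winner: C.
Anti-plurality — last-place votes: A 19, C 0, B 5, D 13. Winner: C.
The two methods agree.

yes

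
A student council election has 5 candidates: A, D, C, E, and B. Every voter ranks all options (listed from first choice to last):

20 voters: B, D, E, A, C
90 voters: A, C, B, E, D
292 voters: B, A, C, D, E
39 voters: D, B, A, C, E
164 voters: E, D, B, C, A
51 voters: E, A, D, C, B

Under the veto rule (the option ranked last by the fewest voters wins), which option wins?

Last-place votes: A 164, D 90, C 20, E 331, B 51.
C is ranked last by the fewest voters, so C wins.

C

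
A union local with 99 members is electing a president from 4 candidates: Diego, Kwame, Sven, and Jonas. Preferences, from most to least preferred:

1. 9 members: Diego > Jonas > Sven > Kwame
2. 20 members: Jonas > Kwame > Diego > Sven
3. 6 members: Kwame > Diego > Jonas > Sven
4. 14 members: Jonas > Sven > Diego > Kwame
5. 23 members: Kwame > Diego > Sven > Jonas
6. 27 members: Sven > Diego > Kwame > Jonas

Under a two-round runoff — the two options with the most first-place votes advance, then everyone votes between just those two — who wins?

Kwame

Round 1 first-place votes: Diego 9, Kwame 29, Sven 27, Jonas 34.
Jonas and Kwame advance.
Runoff: Jonas is preferred to Kwame by 43 voters; Kwame by 56.
Kwame wins the runoff.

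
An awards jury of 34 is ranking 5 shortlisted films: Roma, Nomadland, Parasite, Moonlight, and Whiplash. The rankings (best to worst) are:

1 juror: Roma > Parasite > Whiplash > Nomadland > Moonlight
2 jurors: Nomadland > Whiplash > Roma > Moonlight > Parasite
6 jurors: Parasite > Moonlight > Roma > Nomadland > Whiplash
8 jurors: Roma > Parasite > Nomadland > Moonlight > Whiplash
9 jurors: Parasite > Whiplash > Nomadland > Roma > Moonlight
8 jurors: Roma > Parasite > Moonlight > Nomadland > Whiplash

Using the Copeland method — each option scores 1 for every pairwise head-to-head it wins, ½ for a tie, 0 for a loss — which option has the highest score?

Roma: beats Nomadland, Parasite, Moonlight, and Whiplash → score 4.
Nomadland: beats Moonlight and Whiplash; loses to Roma and Parasite → score 2.
Parasite: beats Nomadland, Moonlight, and Whiplash; loses to Roma → score 3.
Moonlight: beats Whiplash; loses to Roma, Nomadland, and Parasite → score 1.
Whiplash: loses to Roma, Nomadland, Parasite, and Moonlight → score 0.
Roma has the best pairwise record.

Roma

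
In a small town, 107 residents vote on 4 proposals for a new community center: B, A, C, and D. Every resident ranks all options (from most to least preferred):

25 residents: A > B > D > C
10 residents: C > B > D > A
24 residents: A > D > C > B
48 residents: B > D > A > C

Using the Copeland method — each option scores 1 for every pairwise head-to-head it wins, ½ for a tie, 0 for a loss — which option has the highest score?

B: beats A, C, and D → score 3.
A: beats C; loses to B and D → score 1.
C: loses to B, A, and D → score 0.
D: beats A and C; loses to B → score 2.
B has the best pairwise record.

B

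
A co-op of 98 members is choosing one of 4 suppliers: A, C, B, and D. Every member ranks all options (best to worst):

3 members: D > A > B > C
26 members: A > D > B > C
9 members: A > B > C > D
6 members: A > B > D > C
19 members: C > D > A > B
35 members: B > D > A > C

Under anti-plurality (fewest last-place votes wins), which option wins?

Last-place votes: A 0, C 70, B 19, D 9.
A is ranked last by the fewest voters, so A wins.

A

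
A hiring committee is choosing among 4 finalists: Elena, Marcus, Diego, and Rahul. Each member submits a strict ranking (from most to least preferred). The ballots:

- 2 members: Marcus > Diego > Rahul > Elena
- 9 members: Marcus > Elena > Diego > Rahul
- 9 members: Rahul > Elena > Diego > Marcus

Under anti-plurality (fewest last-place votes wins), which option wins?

Diego

Last-place votes: Elena 2, Marcus 9, Diego 0, Rahul 9.
Diego is ranked last by the fewest voters, so Diego wins.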